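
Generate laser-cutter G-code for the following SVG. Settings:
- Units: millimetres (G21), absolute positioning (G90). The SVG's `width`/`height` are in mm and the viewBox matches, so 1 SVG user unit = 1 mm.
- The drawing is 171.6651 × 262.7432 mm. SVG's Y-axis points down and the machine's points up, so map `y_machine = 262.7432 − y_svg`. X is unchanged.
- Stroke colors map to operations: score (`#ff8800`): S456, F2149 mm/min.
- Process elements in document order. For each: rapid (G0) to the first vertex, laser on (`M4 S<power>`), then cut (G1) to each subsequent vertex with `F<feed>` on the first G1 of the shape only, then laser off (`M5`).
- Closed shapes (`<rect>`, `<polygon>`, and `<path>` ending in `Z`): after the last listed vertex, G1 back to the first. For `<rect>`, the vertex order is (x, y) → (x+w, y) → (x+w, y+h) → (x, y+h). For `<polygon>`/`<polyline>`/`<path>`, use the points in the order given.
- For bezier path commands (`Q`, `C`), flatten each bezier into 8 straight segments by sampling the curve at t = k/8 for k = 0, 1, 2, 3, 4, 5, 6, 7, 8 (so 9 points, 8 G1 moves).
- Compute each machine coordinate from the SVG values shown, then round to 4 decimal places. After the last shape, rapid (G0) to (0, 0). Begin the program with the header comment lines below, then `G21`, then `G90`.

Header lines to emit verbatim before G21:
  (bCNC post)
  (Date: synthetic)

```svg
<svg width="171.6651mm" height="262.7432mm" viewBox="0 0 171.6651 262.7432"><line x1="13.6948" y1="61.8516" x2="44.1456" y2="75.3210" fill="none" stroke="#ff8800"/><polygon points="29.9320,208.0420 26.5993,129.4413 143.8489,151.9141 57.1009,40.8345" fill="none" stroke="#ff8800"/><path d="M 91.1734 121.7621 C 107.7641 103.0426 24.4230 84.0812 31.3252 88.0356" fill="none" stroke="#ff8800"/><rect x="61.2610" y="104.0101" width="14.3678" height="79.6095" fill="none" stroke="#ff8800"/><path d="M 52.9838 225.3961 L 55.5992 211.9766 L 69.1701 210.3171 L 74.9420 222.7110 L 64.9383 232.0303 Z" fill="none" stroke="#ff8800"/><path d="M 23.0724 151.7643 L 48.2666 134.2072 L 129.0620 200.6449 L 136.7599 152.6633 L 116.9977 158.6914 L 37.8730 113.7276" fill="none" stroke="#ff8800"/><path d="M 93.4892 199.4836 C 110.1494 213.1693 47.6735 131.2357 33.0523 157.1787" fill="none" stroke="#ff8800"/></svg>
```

(bCNC post)
(Date: synthetic)
G21
G90
G0 X13.6948 Y200.8916
M4 S456
G1 X44.1456 Y187.4222 F2149
M5
G0 X29.9320 Y54.7012
M4 S456
G1 X26.5993 Y133.3019 F2149
G1 X143.8489 Y110.8291
G1 X57.1009 Y221.9087
G1 X29.9320 Y54.7012
M5
G0 X91.1734 Y140.9811
M4 S456
G1 X93.0820 Y147.9670 F2149
G1 X87.8507 Y154.7042
G1 X77.7080 Y160.9214
G1 X64.8825 Y166.3471
G1 X51.6029 Y170.7099
G1 X40.0977 Y173.7385
G1 X32.5956 Y175.1616
G1 X31.3252 Y174.7076
M5
G0 X61.2610 Y158.7331
M4 S456
G1 X75.6288 Y158.7331 F2149
G1 X75.6288 Y79.1236
G1 X61.2610 Y79.1236
G1 X61.2610 Y158.7331
M5
G0 X52.9838 Y37.3471
M4 S456
G1 X55.5992 Y50.7666 F2149
G1 X69.1701 Y52.4261
G1 X74.9420 Y40.0322
G1 X64.9383 Y30.7129
G1 X52.9838 Y37.3471
M5
G0 X23.0724 Y110.9789
M4 S456
G1 X48.2666 Y128.5360 F2149
G1 X129.0620 Y62.0983
G1 X136.7599 Y110.0799
G1 X116.9977 Y104.0518
G1 X37.8730 Y149.0156
M5
G0 X93.4892 Y63.2596
M4 S456
G1 X96.2753 Y62.2122 F2149
G1 X93.1306 Y67.7443
G1 X85.5432 Y77.4714
G1 X75.0013 Y89.0085
G1 X62.9931 Y99.9712
G1 X51.0067 Y107.9745
G1 X40.5304 Y110.6339
G1 X33.0523 Y105.5645
M5
G0 X0.0000 Y0.0000

viewBox `0 0 171.6651 262.7432` with mm width/height → 1 unit = 1 mm. Flip: y_m = 262.7432 − y_svg.

**Shape 1** — `<line>` line segment, stroke `#ff8800` → score (S456, F2149). Machine vertices: (13.6948,200.8916) → (44.1456,187.4222). Open path.

**Shape 2** — `<polygon>` closed polygon, stroke `#ff8800` → score (S456, F2149). Machine vertices: (29.9320,54.7012) → (26.5993,133.3019) → (143.8489,110.8291) → (57.1009,221.9087) → (29.9320,54.7012). Closed: final G1 returns to the first vertex.

**Shape 3** — `<path>` cubic bezier, stroke `#ff8800` → score (S456, F2149). Control points (SVG): P0=(91.1734,121.7621), P1=(107.7641,103.0426), P2=(24.4230,84.0812), P3=(31.3252,88.0356); sampled at t=k/8. Machine vertices: (91.1734,140.9811) → (93.0820,147.9670) → (87.8507,154.7042) → (77.7080,160.9214) → (64.8825,166.3471) → (51.6029,170.7099) → (40.0977,173.7385) → (32.5956,175.1616) → (31.3252,174.7076). Open path.

**Shape 4** — `<rect>` rectangle, stroke `#ff8800` → score (S456, F2149). Machine vertices: (61.2610,158.7331) → (75.6288,158.7331) → (75.6288,79.1236) → (61.2610,79.1236) → (61.2610,158.7331). Closed: final G1 returns to the first vertex.

**Shape 5** — `<path>` regular polygon, stroke `#ff8800` → score (S456, F2149). Machine vertices: (52.9838,37.3471) → (55.5992,50.7666) → (69.1701,52.4261) → (74.9420,40.0322) → (64.9383,30.7129) → (52.9838,37.3471). Closed: final G1 returns to the first vertex.

**Shape 6** — `<path>` open polyline, stroke `#ff8800` → score (S456, F2149). Machine vertices: (23.0724,110.9789) → (48.2666,128.5360) → (129.0620,62.0983) → (136.7599,110.0799) → (116.9977,104.0518) → (37.8730,149.0156). Open path.

**Shape 7** — `<path>` cubic bezier, stroke `#ff8800` → score (S456, F2149). Control points (SVG): P0=(93.4892,199.4836), P1=(110.1494,213.1693), P2=(47.6735,131.2357), P3=(33.0523,157.1787); sampled at t=k/8. Machine vertices: (93.4892,63.2596) → (96.2753,62.2122) → (93.1306,67.7443) → (85.5432,77.4714) → (75.0013,89.0085) → (62.9931,99.9712) → (51.0067,107.9745) → (40.5304,110.6339) → (33.0523,105.5645). Open path.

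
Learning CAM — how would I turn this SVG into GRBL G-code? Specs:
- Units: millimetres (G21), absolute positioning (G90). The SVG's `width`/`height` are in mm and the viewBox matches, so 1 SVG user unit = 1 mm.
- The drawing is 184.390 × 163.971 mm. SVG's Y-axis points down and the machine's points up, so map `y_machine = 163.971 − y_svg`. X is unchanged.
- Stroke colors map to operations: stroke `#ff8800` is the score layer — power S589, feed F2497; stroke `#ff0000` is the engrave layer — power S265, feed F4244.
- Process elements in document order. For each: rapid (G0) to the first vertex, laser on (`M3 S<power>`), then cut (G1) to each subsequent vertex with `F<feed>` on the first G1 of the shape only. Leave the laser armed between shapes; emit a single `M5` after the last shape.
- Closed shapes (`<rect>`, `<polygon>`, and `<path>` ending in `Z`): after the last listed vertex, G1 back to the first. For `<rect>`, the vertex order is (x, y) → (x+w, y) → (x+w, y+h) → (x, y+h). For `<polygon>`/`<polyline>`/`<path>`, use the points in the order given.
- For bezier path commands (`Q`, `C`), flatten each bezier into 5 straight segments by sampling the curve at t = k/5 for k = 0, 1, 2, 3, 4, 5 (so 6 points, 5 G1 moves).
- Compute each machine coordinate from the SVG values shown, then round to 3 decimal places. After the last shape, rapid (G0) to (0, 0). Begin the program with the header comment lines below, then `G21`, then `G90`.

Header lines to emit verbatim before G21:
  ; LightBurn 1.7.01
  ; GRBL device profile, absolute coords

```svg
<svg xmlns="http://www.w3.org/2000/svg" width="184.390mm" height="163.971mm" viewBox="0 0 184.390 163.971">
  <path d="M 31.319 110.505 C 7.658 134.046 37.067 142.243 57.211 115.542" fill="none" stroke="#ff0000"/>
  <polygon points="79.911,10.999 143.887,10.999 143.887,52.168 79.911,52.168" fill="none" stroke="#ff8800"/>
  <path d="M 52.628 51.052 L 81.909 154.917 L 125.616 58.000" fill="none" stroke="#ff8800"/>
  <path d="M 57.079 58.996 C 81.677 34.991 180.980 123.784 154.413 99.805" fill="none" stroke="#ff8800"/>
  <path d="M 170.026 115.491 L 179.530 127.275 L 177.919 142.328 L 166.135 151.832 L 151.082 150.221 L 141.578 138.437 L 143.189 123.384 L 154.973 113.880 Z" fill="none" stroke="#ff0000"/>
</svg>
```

; LightBurn 1.7.01
; GRBL device profile, absolute coords
G21
G90
G0 X31.319 Y53.466
M3 S265
G1 X22.992 Y41.339 F4244
G1 X24.410 Y33.833
G1 X32.580 Y31.887
G1 X44.511 Y36.440
G1 X57.211 Y48.429
G0 X79.911 Y152.972
M3 S589
G1 X143.887 Y152.972 F2497
G1 X143.887 Y111.803
G1 X79.911 Y111.803
G1 X79.911 Y152.972
G0 X52.628 Y112.919
M3 S589
G1 X81.909 Y9.054 F2497
G1 X125.616 Y105.971
G0 X57.079 Y104.975
M3 S589
G1 X79.198 Y107.647 F2497
G1 X109.618 Y94.074
G1 X138.713 Y75.085
G1 X156.853 Y61.507
G1 X154.413 Y64.166
G0 X170.026 Y48.480
M3 S265
G1 X179.530 Y36.696 F4244
G1 X177.919 Y21.643
G1 X166.135 Y12.139
G1 X151.082 Y13.750
G1 X141.578 Y25.534
G1 X143.189 Y40.587
G1 X154.973 Y50.091
G1 X170.026 Y48.480
M5
G0 X0.000 Y0.000

1 u = 1 mm; y_m = 163.971 − y.

[1] `<path>` cubic bezier, #ff0000→engrave S265 F4244: (31.319,53.466) → (22.992,41.339) → (24.410,33.833) → (32.580,31.887) → (44.511,36.440) → (57.211,48.429)

[2] `<polygon>` rectangle, #ff8800→score S589 F2497: (79.911,152.972) → (143.887,152.972) → (143.887,111.803) → (79.911,111.803) → (79.911,152.972) (closed)

[3] `<path>` open polyline, #ff8800→score S589 F2497: (52.628,112.919) → (81.909,9.054) → (125.616,105.971)

[4] `<path>` cubic bezier, #ff8800→score S589 F2497: (57.079,104.975) → (79.198,107.647) → (109.618,94.074) → (138.713,75.085) → (156.853,61.507) → (154.413,64.166)

[5] `<path>` regular polygon, #ff0000→engrave S265 F4244: (170.026,48.480) → (179.530,36.696) → (177.919,21.643) → (166.135,12.139) → (151.082,13.750) → (141.578,25.534) → (143.189,40.587) → (154.973,50.091) → (170.026,48.480) (closed)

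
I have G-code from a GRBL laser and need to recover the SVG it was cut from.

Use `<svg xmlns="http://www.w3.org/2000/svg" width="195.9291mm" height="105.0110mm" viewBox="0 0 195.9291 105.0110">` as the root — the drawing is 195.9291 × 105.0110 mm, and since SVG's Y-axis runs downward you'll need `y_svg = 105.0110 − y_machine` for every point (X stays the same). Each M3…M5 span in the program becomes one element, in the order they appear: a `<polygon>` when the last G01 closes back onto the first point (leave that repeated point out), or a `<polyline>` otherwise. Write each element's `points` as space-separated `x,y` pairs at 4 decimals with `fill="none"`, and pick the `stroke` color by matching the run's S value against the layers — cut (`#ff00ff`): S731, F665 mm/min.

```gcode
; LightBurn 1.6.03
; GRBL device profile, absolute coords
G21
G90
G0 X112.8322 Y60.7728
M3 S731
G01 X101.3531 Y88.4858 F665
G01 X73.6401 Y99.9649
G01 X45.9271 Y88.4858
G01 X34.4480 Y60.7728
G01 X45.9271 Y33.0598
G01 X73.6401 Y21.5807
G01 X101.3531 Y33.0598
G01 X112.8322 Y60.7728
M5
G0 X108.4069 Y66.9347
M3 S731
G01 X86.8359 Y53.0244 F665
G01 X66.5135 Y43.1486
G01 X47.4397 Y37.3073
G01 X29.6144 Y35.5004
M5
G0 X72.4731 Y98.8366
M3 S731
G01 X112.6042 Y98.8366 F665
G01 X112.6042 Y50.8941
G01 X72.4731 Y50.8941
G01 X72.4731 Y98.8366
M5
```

Machine Y-up, SVG Y-down with viewBox height 105.0110, so y_svg = 105.0110 − y_machine; X carries over. Every run uses S731, so all elements get stroke `#ff00ff` (cut).

Run 1: The run returns to its start, so emit a `<polygon>` with points (Y-flipped): 112.8322,44.2382 101.3531,16.5252 73.6401,5.0461 45.9271,16.5252 34.4480,44.2382 45.9271,71.9512 73.6401,83.4303 101.3531,71.9512.

Run 2: The run is open, so emit a `<polyline>` with points (Y-flipped): 108.4069,38.0763 86.8359,51.9866 66.5135,61.8624 47.4397,67.7037 29.6144,69.5106.

Run 3: The run returns to its start, so emit a `<polygon>` with points (Y-flipped): 72.4731,6.1744 112.6042,6.1744 112.6042,54.1169 72.4731,54.1169.

<svg xmlns="http://www.w3.org/2000/svg" width="195.9291mm" height="105.0110mm" viewBox="0 0 195.9291 105.0110">
  <polygon points="112.8322,44.2382 101.3531,16.5252 73.6401,5.0461 45.9271,16.5252 34.4480,44.2382 45.9271,71.9512 73.6401,83.4303 101.3531,71.9512" fill="none" stroke="#ff00ff"/>
  <polyline points="108.4069,38.0763 86.8359,51.9866 66.5135,61.8624 47.4397,67.7037 29.6144,69.5106" fill="none" stroke="#ff00ff"/>
  <polygon points="72.4731,6.1744 112.6042,6.1744 112.6042,54.1169 72.4731,54.1169" fill="none" stroke="#ff00ff"/>
</svg>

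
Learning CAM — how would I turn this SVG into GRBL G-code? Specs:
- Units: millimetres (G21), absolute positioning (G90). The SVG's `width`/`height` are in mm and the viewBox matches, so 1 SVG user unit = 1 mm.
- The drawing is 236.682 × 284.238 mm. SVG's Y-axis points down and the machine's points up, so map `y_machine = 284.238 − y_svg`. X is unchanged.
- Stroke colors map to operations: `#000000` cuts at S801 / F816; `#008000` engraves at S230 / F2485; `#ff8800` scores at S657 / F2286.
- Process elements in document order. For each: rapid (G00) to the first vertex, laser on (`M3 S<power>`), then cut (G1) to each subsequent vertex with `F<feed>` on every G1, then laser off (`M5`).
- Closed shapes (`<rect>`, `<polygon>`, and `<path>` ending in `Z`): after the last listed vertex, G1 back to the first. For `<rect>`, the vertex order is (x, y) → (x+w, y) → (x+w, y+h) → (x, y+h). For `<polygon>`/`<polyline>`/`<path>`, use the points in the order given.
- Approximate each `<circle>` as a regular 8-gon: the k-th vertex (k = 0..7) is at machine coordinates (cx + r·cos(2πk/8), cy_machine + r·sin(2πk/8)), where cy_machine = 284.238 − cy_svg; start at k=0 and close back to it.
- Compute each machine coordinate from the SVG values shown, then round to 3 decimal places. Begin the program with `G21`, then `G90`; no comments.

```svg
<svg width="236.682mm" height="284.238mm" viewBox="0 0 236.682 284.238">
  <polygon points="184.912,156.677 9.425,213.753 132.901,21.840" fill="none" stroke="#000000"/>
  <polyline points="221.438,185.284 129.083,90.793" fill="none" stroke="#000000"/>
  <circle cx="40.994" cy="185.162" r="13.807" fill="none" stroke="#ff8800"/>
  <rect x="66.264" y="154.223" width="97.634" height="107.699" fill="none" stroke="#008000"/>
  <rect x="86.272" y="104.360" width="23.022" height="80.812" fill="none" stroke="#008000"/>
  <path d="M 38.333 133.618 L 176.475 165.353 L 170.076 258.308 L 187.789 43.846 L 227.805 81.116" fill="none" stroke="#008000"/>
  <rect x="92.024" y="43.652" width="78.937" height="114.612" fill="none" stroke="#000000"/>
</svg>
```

viewBox `0 0 236.682 284.238` with mm width/height → 1 unit = 1 mm. Flip: y_m = 284.238 − y_svg.

**Shape 1** — `<polygon>` closed polygon, stroke `#000000` → cut (S801, F816). Machine vertices: (184.912,127.561) → (9.425,70.485) → (132.901,262.398) → (184.912,127.561). Closed: final G1 returns to the first vertex.

**Shape 2** — `<polyline>` line segment, stroke `#000000` → cut (S801, F816). Machine vertices: (221.438,98.954) → (129.083,193.445). Open path.

**Shape 3** — `<circle>` circle, stroke `#ff8800` → score (S657, F2286). Machine vertices: (54.801,99.076) → (50.757,108.839) → (40.994,112.883) → (31.231,108.839) → (27.187,99.076) → (31.231,89.313) → (40.994,85.269) → (50.757,89.313) → (54.801,99.076). Closed: final G1 returns to the first vertex.

**Shape 4** — `<rect>` rectangle, stroke `#008000` → engrave (S230, F2485). Machine vertices: (66.264,130.015) → (163.898,130.015) → (163.898,22.316) → (66.264,22.316) → (66.264,130.015). Closed: final G1 returns to the first vertex.

**Shape 5** — `<rect>` rectangle, stroke `#008000` → engrave (S230, F2485). Machine vertices: (86.272,179.878) → (109.294,179.878) → (109.294,99.066) → (86.272,99.066) → (86.272,179.878). Closed: final G1 returns to the first vertex.

**Shape 6** — `<path>` open polyline, stroke `#008000` → engrave (S230, F2485). Machine vertices: (38.333,150.620) → (176.475,118.885) → (170.076,25.930) → (187.789,240.392) → (227.805,203.122). Open path.

**Shape 7** — `<rect>` rectangle, stroke `#000000` → cut (S801, F816). Machine vertices: (92.024,240.586) → (170.961,240.586) → (170.961,125.974) → (92.024,125.974) → (92.024,240.586). Closed: final G1 returns to the first vertex.

G21
G90
G00 X184.912 Y127.561
M3 S801
G1 X9.425 Y70.485 F816
G1 X132.901 Y262.398 F816
G1 X184.912 Y127.561 F816
M5
G00 X221.438 Y98.954
M3 S801
G1 X129.083 Y193.445 F816
M5
G00 X54.801 Y99.076
M3 S657
G1 X50.757 Y108.839 F2286
G1 X40.994 Y112.883 F2286
G1 X31.231 Y108.839 F2286
G1 X27.187 Y99.076 F2286
G1 X31.231 Y89.313 F2286
G1 X40.994 Y85.269 F2286
G1 X50.757 Y89.313 F2286
G1 X54.801 Y99.076 F2286
M5
G00 X66.264 Y130.015
M3 S230
G1 X163.898 Y130.015 F2485
G1 X163.898 Y22.316 F2485
G1 X66.264 Y22.316 F2485
G1 X66.264 Y130.015 F2485
M5
G00 X86.272 Y179.878
M3 S230
G1 X109.294 Y179.878 F2485
G1 X109.294 Y99.066 F2485
G1 X86.272 Y99.066 F2485
G1 X86.272 Y179.878 F2485
M5
G00 X38.333 Y150.620
M3 S230
G1 X176.475 Y118.885 F2485
G1 X170.076 Y25.930 F2485
G1 X187.789 Y240.392 F2485
G1 X227.805 Y203.122 F2485
M5
G00 X92.024 Y240.586
M3 S801
G1 X170.961 Y240.586 F816
G1 X170.961 Y125.974 F816
G1 X92.024 Y125.974 F816
G1 X92.024 Y240.586 F816
M5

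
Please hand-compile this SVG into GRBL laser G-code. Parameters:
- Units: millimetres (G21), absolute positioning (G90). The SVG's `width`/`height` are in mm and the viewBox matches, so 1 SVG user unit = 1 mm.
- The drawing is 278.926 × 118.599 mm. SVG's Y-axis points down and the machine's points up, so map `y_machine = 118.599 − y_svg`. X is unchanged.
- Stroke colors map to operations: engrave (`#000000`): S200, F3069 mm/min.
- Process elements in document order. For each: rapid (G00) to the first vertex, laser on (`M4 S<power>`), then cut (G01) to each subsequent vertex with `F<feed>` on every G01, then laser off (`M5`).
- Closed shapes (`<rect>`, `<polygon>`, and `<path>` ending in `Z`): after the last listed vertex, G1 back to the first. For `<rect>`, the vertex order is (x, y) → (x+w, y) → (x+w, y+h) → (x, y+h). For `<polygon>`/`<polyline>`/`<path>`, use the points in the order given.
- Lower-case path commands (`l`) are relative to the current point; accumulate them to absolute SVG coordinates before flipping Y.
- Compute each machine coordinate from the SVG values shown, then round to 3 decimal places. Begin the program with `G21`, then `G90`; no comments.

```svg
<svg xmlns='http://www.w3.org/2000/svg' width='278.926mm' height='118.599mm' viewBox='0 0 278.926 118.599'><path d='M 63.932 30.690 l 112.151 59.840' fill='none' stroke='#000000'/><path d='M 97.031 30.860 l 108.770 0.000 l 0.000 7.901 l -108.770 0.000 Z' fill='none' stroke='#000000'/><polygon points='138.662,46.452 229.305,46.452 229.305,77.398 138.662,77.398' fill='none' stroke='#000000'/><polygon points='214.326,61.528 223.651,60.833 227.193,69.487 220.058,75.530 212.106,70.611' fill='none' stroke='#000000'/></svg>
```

1 u = 1 mm; y_m = 118.599 − y.

[1] `<path>` line segment, #000000→engrave S200 F3069: (63.932,87.909) → (176.083,28.069)

[2] `<path>` rectangle, #000000→engrave S200 F3069: (97.031,87.739) → (205.801,87.739) → (205.801,79.838) → (97.031,79.838) → (97.031,87.739) (closed)

[3] `<polygon>` rectangle, #000000→engrave S200 F3069: (138.662,72.147) → (229.305,72.147) → (229.305,41.201) → (138.662,41.201) → (138.662,72.147) (closed)

[4] `<polygon>` regular polygon, #000000→engrave S200 F3069: (214.326,57.071) → (223.651,57.766) → (227.193,49.112) → (220.058,43.069) → (212.106,47.988) → (214.326,57.071) (closed)

G21
G90
G00 X63.932 Y87.909
M4 S200
G01 X176.083 Y28.069 F3069
M5
G00 X97.031 Y87.739
M4 S200
G01 X205.801 Y87.739 F3069
G01 X205.801 Y79.838 F3069
G01 X97.031 Y79.838 F3069
G01 X97.031 Y87.739 F3069
M5
G00 X138.662 Y72.147
M4 S200
G01 X229.305 Y72.147 F3069
G01 X229.305 Y41.201 F3069
G01 X138.662 Y41.201 F3069
G01 X138.662 Y72.147 F3069
M5
G00 X214.326 Y57.071
M4 S200
G01 X223.651 Y57.766 F3069
G01 X227.193 Y49.112 F3069
G01 X220.058 Y43.069 F3069
G01 X212.106 Y47.988 F3069
G01 X214.326 Y57.071 F3069
M5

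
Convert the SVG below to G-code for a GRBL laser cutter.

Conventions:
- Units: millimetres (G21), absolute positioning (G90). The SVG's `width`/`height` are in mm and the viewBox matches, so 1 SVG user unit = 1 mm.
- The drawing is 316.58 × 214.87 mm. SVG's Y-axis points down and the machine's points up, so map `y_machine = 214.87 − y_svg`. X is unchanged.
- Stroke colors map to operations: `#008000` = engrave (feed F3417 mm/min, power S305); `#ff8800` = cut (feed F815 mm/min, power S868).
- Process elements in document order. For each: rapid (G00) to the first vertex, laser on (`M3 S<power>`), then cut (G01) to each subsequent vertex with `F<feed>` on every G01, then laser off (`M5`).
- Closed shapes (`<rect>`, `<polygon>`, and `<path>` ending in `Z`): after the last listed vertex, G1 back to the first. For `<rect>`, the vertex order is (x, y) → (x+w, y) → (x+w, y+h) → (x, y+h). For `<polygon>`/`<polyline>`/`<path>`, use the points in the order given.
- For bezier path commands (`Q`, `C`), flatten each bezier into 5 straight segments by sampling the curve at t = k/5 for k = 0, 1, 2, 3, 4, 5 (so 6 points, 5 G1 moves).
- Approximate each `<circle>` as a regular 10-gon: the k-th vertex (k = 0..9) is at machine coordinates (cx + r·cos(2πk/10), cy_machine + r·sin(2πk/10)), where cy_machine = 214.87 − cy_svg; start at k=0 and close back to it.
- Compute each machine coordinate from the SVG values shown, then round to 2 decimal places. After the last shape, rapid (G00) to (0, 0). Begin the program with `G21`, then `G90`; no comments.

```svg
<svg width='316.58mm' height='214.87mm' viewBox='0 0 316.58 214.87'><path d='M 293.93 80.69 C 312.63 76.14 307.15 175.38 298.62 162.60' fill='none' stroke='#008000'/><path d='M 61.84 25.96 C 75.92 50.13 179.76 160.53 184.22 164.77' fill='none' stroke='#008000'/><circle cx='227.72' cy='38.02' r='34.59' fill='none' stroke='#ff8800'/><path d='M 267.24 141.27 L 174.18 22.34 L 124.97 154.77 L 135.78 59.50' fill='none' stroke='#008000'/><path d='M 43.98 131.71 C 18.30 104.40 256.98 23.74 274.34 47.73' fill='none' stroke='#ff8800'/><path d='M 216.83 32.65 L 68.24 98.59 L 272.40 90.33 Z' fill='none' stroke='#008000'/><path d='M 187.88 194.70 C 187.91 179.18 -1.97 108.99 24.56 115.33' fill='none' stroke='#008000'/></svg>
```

viewBox `0 0 316.58 214.87` with mm width/height → 1 unit = 1 mm. Flip: y_m = 214.87 − y_svg.

**Shape 1** — `<path>` cubic bezier, stroke `#008000` → engrave (S305, F3417). Control points (SVG): P0=(293.93,80.69), P1=(312.63,76.14), P2=(307.15,175.38), P3=(298.62,162.60); sampled at t=k/5. Machine vertices: (293.93,134.18) → (302.42,126.18) → (306.12,103.63) → (306.04,76.89) → (303.20,56.32) → (298.62,52.27). Open path.

**Shape 2** — `<path>` cubic bezier, stroke `#008000` → engrave (S305, F3417). Control points (SVG): P0=(61.84,25.96), P1=(75.92,50.13), P2=(179.76,160.53), P3=(184.22,164.77); sampled at t=k/5. Machine vertices: (61.84,188.91) → (79.55,165.60) → (109.72,130.83) → (143.27,93.83) → (171.13,63.84) → (184.22,50.10). Open path.

**Shape 3** — `<circle>` circle, stroke `#ff8800` → cut (S868, F815). Machine vertices: (262.31,176.85) → (255.70,197.18) → (238.41,209.75) → (217.03,209.75) → (199.74,197.18) → (193.13,176.85) → (199.74,156.52) → (217.03,143.95) → (238.41,143.95) → (255.70,156.52) → (262.31,176.85). Closed: final G1 returns to the first vertex.

**Shape 4** — `<path>` open polyline, stroke `#008000` → engrave (S305, F3417). Machine vertices: (267.24,73.60) → (174.18,192.53) → (124.97,60.10) → (135.78,155.37). Open path.

**Shape 5** — `<path>` cubic bezier, stroke `#ff8800` → cut (S868, F815). Control points (SVG): P0=(43.98,131.71), P1=(18.30,104.40), P2=(256.98,23.74), P3=(274.34,47.73); sampled at t=k/5. Machine vertices: (43.98,83.16) → (56.41,104.68) → (108.97,131.43) → (178.36,155.81) → (241.25,170.24) → (274.34,167.14). Open path.

**Shape 6** — `<path>` closed polygon, stroke `#008000` → engrave (S305, F3417). Machine vertices: (216.83,182.22) → (68.24,116.28) → (272.40,124.54) → (216.83,182.22). Closed: final G1 returns to the first vertex.

**Shape 7** — `<path>` cubic bezier, stroke `#008000` → engrave (S305, F3417). Control points (SVG): P0=(187.88,194.70), P1=(187.91,179.18), P2=(-1.97,108.99), P3=(24.56,115.33); sampled at t=k/5. Machine vertices: (187.88,20.17) → (168.36,34.99) → (122.76,56.64) → (70.60,78.81) → (31.36,95.21) → (24.56,99.54). Open path.

G21
G90
G00 X293.93 Y134.18
M3 S305
G01 X302.42 Y126.18 F3417
G01 X306.12 Y103.63 F3417
G01 X306.04 Y76.89 F3417
G01 X303.20 Y56.32 F3417
G01 X298.62 Y52.27 F3417
M5
G00 X61.84 Y188.91
M3 S305
G01 X79.55 Y165.60 F3417
G01 X109.72 Y130.83 F3417
G01 X143.27 Y93.83 F3417
G01 X171.13 Y63.84 F3417
G01 X184.22 Y50.10 F3417
M5
G00 X262.31 Y176.85
M3 S868
G01 X255.70 Y197.18 F815
G01 X238.41 Y209.75 F815
G01 X217.03 Y209.75 F815
G01 X199.74 Y197.18 F815
G01 X193.13 Y176.85 F815
G01 X199.74 Y156.52 F815
G01 X217.03 Y143.95 F815
G01 X238.41 Y143.95 F815
G01 X255.70 Y156.52 F815
G01 X262.31 Y176.85 F815
M5
G00 X267.24 Y73.60
M3 S305
G01 X174.18 Y192.53 F3417
G01 X124.97 Y60.10 F3417
G01 X135.78 Y155.37 F3417
M5
G00 X43.98 Y83.16
M3 S868
G01 X56.41 Y104.68 F815
G01 X108.97 Y131.43 F815
G01 X178.36 Y155.81 F815
G01 X241.25 Y170.24 F815
G01 X274.34 Y167.14 F815
M5
G00 X216.83 Y182.22
M3 S305
G01 X68.24 Y116.28 F3417
G01 X272.40 Y124.54 F3417
G01 X216.83 Y182.22 F3417
M5
G00 X187.88 Y20.17
M3 S305
G01 X168.36 Y34.99 F3417
G01 X122.76 Y56.64 F3417
G01 X70.60 Y78.81 F3417
G01 X31.36 Y95.21 F3417
G01 X24.56 Y99.54 F3417
M5
G00 X0.00 Y0.00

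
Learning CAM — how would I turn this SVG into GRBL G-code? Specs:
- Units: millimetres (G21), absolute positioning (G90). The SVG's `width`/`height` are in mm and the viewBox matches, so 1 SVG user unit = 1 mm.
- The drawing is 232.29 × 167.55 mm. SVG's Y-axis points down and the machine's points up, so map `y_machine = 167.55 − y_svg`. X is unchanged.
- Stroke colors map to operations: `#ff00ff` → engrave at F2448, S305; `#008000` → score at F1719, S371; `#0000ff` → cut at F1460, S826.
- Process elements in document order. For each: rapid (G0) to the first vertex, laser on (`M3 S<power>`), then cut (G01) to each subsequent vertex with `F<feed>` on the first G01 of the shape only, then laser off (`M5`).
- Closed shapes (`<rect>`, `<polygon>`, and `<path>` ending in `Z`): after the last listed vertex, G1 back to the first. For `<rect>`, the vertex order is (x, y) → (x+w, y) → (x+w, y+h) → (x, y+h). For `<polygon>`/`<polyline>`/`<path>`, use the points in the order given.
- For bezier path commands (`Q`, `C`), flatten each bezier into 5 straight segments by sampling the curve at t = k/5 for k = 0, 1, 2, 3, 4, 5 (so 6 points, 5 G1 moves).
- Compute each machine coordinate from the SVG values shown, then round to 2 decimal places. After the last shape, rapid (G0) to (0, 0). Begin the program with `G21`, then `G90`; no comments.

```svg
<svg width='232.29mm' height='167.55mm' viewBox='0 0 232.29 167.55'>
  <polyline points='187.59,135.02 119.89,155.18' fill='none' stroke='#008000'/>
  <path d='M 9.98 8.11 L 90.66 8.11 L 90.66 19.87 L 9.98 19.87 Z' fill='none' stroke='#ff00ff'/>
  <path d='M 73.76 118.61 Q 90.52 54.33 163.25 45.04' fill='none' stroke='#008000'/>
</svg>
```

Since the viewBox matches the mm dimensions, user units are millimetres directly. The only transform is the Y-flip y_m = 167.55 − y_svg.

Shape 1 is a line segment drawn with `<polyline>`. Its stroke #008000 means score at S371, F1719. After flipping Y the toolpath is (187.59,32.53) → (119.89,12.37).

Shape 2 is a rectangle drawn with `<path>`. Its stroke #ff00ff means engrave at S305, F2448. After flipping Y the toolpath is (9.98,159.44) → (90.66,159.44) → (90.66,147.68) → (9.98,147.68) → (9.98,159.44), returning to the start.

Shape 3 is a quadratic bezier drawn with `<path>`. Its stroke #008000 means score at S371, F1719. After flipping Y the toolpath is (73.76,48.94) → (82.70,72.45) → (96.12,91.57) → (114.02,106.28) → (136.40,116.59) → (163.25,122.51).

G21
G90
G0 X187.59 Y32.53
M3 S371
G01 X119.89 Y12.37 F1719
M5
G0 X9.98 Y159.44
M3 S305
G01 X90.66 Y159.44 F2448
G01 X90.66 Y147.68
G01 X9.98 Y147.68
G01 X9.98 Y159.44
M5
G0 X73.76 Y48.94
M3 S371
G01 X82.70 Y72.45 F1719
G01 X96.12 Y91.57
G01 X114.02 Y106.28
G01 X136.40 Y116.59
G01 X163.25 Y122.51
M5
G0 X0.00 Y0.00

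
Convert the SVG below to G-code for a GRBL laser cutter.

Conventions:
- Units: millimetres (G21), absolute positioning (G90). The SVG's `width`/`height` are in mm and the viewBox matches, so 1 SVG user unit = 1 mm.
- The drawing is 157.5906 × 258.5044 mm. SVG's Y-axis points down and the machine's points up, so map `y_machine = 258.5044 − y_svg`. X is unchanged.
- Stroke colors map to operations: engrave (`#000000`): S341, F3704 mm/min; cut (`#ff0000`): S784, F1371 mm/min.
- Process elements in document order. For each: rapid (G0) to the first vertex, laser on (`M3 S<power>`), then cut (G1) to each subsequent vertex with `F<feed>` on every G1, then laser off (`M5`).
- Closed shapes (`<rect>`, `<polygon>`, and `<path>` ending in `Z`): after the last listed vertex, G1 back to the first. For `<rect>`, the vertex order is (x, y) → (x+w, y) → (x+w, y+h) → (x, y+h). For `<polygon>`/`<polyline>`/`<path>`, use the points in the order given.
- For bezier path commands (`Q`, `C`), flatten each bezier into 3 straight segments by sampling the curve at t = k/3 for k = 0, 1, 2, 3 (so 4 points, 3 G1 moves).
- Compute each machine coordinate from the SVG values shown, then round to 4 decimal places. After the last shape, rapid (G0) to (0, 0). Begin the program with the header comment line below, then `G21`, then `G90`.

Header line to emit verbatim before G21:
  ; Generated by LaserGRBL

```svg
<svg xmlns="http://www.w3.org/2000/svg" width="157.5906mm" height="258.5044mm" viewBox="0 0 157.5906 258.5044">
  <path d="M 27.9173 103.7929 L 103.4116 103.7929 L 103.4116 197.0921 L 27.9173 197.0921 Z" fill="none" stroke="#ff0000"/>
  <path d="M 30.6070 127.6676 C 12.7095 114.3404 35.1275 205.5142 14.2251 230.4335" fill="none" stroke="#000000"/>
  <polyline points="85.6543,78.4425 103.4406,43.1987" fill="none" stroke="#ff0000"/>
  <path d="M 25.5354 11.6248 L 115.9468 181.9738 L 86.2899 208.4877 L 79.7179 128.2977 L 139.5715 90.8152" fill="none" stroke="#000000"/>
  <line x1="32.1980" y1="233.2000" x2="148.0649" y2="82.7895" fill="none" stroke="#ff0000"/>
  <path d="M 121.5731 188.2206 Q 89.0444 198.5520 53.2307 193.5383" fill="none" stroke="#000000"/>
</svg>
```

; Generated by LaserGRBL
G21
G90
G0 X27.9173 Y154.7115
M3 S784
G1 X103.4116 Y154.7115 F1371
G1 X103.4116 Y61.4123 F1371
G1 X27.9173 Y61.4123 F1371
G1 X27.9173 Y154.7115 F1371
M5
G0 X30.6070 Y130.8368
M3 S341
G1 X23.0504 Y115.6546 F3704
G1 X23.7850 Y68.7508 F3704
G1 X14.2251 Y28.0709 F3704
M5
G0 X85.6543 Y180.0619
M3 S784
G1 X103.4406 Y215.3057 F1371
M5
G0 X25.5354 Y246.8796
M3 S341
G1 X115.9468 Y76.5306 F3704
G1 X86.2899 Y50.0167 F3704
G1 X79.7179 Y130.2067 F3704
G1 X139.5715 Y167.6892 F3704
M5
G0 X32.1980 Y25.3044
M3 S784
G1 X148.0649 Y175.7149 F1371
M5
G0 X121.5731 Y70.2838
M3 S341
G1 X99.5223 Y65.1012 F3704
G1 X76.7415 Y63.3286 F3704
G1 X53.2307 Y64.9661 F3704
M5
G0 X0.0000 Y0.0000

1 u = 1 mm; y_m = 258.5044 − y.

[1] `<path>` rectangle, #ff0000→cut S784 F1371: (27.9173,154.7115) → (103.4116,154.7115) → (103.4116,61.4123) → (27.9173,61.4123) → (27.9173,154.7115) (closed)

[2] `<path>` cubic bezier, #000000→engrave S341 F3704: (30.6070,130.8368) → (23.0504,115.6546) → (23.7850,68.7508) → (14.2251,28.0709)

[3] `<polyline>` line segment, #ff0000→cut S784 F1371: (85.6543,180.0619) → (103.4406,215.3057)

[4] `<path>` open polyline, #000000→engrave S341 F3704: (25.5354,246.8796) → (115.9468,76.5306) → (86.2899,50.0167) → (79.7179,130.2067) → (139.5715,167.6892)

[5] `<line>` line segment, #ff0000→cut S784 F1371: (32.1980,25.3044) → (148.0649,175.7149)

[6] `<path>` quadratic bezier, #000000→engrave S341 F3704: (121.5731,70.2838) → (99.5223,65.1012) → (76.7415,63.3286) → (53.2307,64.9661)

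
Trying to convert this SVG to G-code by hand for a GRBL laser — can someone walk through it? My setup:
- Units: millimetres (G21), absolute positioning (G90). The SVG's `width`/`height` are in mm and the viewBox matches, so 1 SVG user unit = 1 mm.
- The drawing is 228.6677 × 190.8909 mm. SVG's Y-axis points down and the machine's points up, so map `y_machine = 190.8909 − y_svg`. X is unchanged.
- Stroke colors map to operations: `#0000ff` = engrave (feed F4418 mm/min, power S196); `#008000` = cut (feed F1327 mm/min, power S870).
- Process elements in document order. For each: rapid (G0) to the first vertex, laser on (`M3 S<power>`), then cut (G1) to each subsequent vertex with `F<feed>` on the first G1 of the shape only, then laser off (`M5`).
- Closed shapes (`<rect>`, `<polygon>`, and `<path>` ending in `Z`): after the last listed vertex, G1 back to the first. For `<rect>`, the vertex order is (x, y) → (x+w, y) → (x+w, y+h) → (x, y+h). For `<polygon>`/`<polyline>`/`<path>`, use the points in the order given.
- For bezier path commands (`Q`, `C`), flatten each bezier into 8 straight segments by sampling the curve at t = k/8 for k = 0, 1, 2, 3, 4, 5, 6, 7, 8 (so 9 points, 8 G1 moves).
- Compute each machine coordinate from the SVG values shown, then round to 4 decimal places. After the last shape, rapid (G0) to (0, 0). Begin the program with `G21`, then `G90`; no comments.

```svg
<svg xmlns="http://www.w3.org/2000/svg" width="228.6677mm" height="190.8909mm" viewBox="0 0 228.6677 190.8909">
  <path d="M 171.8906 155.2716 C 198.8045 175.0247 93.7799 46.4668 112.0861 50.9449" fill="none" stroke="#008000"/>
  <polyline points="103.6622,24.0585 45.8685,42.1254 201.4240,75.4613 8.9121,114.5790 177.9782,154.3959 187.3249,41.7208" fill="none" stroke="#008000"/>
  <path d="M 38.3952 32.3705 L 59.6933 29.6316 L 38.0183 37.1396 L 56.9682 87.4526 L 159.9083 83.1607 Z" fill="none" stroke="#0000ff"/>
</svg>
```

1 u = 1 mm; y_m = 190.8909 − y.

[1] `<path>` cubic bezier, #008000→cut S870 F1327: (171.8906,35.6193) → (176.2973,34.6145) → (171.3261,44.2167) → (159.9686,61.1291) → (145.2162,82.0545) → (130.0603,103.6960) → (117.4924,122.7564) → (110.5038,135.9387) → (112.0861,139.9460)

[2] `<polyline>` open polyline, #008000→cut S870 F1327: (103.6622,166.8324) → (45.8685,148.7655) → (201.4240,115.4296) → (8.9121,76.3119) → (177.9782,36.4950) → (187.3249,149.1701)

[3] `<path>` closed polygon, #0000ff→engrave S196 F4418: (38.3952,158.5204) → (59.6933,161.2593) → (38.0183,153.7513) → (56.9682,103.4383) → (159.9083,107.7302) → (38.3952,158.5204) (closed)

G21
G90
G0 X171.8906 Y35.6193
M3 S870
G1 X176.2973 Y34.6145 F1327
G1 X171.3261 Y44.2167
G1 X159.9686 Y61.1291
G1 X145.2162 Y82.0545
G1 X130.0603 Y103.6960
G1 X117.4924 Y122.7564
G1 X110.5038 Y135.9387
G1 X112.0861 Y139.9460
M5
G0 X103.6622 Y166.8324
M3 S870
G1 X45.8685 Y148.7655 F1327
G1 X201.4240 Y115.4296
G1 X8.9121 Y76.3119
G1 X177.9782 Y36.4950
G1 X187.3249 Y149.1701
M5
G0 X38.3952 Y158.5204
M3 S196
G1 X59.6933 Y161.2593 F4418
G1 X38.0183 Y153.7513
G1 X56.9682 Y103.4383
G1 X159.9083 Y107.7302
G1 X38.3952 Y158.5204
M5
G0 X0.0000 Y0.0000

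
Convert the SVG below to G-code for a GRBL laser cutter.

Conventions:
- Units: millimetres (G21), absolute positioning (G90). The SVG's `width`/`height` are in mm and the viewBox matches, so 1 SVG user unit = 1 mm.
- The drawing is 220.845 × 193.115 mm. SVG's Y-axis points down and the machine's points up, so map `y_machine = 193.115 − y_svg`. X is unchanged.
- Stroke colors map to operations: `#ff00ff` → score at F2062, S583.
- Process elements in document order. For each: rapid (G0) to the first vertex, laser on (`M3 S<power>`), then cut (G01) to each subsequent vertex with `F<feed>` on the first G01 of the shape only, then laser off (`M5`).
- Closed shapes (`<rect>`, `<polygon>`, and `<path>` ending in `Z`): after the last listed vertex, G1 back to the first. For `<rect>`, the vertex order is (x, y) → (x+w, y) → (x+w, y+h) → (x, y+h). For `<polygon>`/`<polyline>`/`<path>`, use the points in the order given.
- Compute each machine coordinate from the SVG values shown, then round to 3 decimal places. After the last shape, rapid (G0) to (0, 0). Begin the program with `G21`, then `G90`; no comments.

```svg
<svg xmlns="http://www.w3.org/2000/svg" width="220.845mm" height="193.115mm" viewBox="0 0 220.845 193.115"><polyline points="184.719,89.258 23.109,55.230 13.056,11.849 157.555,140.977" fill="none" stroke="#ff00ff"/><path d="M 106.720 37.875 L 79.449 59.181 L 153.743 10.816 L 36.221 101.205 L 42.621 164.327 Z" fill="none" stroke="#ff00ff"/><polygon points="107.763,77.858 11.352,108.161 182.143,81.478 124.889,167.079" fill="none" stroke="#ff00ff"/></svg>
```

G21
G90
G0 X184.719 Y103.857
M3 S583
G01 X23.109 Y137.885 F2062
G01 X13.056 Y181.266
G01 X157.555 Y52.138
M5
G0 X106.720 Y155.240
M3 S583
G01 X79.449 Y133.934 F2062
G01 X153.743 Y182.299
G01 X36.221 Y91.910
G01 X42.621 Y28.788
G01 X106.720 Y155.240
M5
G0 X107.763 Y115.257
M3 S583
G01 X11.352 Y84.954 F2062
G01 X182.143 Y111.637
G01 X124.889 Y26.036
G01 X107.763 Y115.257
M5
G0 X0.000 Y0.000

viewBox `0 0 220.845 193.115` with mm width/height → 1 unit = 1 mm. Flip: y_m = 193.115 − y_svg.

**Shape 1** — `<polyline>` open polyline, stroke `#ff00ff` → score (S583, F2062). Machine vertices: (184.719,103.857) → (23.109,137.885) → (13.056,181.266) → (157.555,52.138). Open path.

**Shape 2** — `<path>` closed polygon, stroke `#ff00ff` → score (S583, F2062). Machine vertices: (106.720,155.240) → (79.449,133.934) → (153.743,182.299) → (36.221,91.910) → (42.621,28.788) → (106.720,155.240). Closed: final G1 returns to the first vertex.

**Shape 3** — `<polygon>` closed polygon, stroke `#ff00ff` → score (S583, F2062). Machine vertices: (107.763,115.257) → (11.352,84.954) → (182.143,111.637) → (124.889,26.036) → (107.763,115.257). Closed: final G1 returns to the first vertex.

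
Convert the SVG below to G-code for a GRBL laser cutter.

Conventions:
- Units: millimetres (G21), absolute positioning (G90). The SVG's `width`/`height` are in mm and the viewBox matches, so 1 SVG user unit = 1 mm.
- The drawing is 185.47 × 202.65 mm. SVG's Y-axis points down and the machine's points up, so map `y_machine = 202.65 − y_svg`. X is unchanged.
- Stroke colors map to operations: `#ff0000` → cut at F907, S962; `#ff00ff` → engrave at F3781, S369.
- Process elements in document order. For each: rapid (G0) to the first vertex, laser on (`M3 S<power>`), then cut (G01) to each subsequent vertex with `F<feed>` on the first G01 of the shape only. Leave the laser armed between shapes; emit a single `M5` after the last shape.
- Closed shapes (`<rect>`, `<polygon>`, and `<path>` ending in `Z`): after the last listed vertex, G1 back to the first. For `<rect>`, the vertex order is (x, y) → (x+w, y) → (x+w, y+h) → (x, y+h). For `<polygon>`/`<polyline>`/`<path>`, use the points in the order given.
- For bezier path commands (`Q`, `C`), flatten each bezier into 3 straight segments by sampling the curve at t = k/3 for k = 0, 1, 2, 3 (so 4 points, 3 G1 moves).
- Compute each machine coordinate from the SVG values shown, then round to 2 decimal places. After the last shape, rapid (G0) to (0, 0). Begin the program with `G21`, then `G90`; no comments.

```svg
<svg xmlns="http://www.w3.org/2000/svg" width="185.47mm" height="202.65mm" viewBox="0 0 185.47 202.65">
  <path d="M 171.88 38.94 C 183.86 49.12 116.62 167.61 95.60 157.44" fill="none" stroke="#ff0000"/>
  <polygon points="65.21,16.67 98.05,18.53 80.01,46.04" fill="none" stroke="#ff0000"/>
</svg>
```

G21
G90
G0 X171.88 Y163.71
M3 S962
G01 X162.10 Y126.20 F907
G01 X127.38 Y69.15
G01 X95.60 Y45.21
G0 X65.21 Y185.98
M3 S962
G01 X98.05 Y184.12 F907
G01 X80.01 Y156.61
G01 X65.21 Y185.98
M5
G0 X0.00 Y0.00

viewBox `0 0 185.47 202.65` with mm width/height → 1 unit = 1 mm. Flip: y_m = 202.65 − y_svg.

**Shape 1** — `<path>` cubic bezier, stroke `#ff0000` → cut (S962, F907). Control points (SVG): P0=(171.88,38.94), P1=(183.86,49.12), P2=(116.62,167.61), P3=(95.60,157.44); sampled at t=k/3. Machine vertices: (171.88,163.71) → (162.10,126.20) → (127.38,69.15) → (95.60,45.21). Open path.

**Shape 2** — `<polygon>` regular polygon, stroke `#ff0000` → cut (S962, F907). Machine vertices: (65.21,185.98) → (98.05,184.12) → (80.01,156.61) → (65.21,185.98). Closed: final G1 returns to the first vertex.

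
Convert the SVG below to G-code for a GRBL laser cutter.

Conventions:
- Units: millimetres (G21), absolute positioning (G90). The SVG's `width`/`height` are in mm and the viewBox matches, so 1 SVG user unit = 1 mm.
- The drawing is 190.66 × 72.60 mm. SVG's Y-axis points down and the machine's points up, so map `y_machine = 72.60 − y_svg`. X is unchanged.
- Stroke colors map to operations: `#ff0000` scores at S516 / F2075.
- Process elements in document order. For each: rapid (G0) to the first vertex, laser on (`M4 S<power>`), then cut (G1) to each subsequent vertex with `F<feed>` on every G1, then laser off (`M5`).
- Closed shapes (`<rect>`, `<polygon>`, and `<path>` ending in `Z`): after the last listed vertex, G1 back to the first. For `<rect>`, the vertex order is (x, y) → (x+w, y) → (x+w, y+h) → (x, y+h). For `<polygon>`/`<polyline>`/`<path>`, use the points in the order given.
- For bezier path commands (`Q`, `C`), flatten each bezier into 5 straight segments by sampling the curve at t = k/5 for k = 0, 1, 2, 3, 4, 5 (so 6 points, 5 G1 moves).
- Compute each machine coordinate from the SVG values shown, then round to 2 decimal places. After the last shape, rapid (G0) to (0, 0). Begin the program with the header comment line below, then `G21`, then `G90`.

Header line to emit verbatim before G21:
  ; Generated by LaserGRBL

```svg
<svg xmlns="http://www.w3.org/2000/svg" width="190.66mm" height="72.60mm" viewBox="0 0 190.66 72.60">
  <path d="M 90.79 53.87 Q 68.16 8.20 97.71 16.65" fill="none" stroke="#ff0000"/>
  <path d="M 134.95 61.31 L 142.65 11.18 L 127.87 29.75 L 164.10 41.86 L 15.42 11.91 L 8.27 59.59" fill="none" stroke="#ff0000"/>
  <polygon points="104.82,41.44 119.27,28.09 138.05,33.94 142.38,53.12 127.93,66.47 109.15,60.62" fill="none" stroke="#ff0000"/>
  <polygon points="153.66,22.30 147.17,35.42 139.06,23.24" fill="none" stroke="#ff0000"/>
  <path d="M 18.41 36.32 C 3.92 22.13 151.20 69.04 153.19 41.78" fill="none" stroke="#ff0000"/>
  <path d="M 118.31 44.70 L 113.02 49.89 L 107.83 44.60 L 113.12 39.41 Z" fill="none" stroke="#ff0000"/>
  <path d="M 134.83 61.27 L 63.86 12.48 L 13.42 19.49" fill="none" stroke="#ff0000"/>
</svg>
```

Since the viewBox matches the mm dimensions, user units are millimetres directly. The only transform is the Y-flip y_m = 72.60 − y_svg.

Shape 1 is a quadratic bezier drawn with `<path>`. Its stroke #ff0000 means score at S516, F2075. After flipping Y the toolpath is (90.79,18.73) → (83.83,34.83) → (81.03,46.61) → (82.42,54.05) → (87.98,57.17) → (97.71,55.95).

Shape 2 is a open polyline drawn with `<path>`. Its stroke #ff0000 means score at S516, F2075. After flipping Y the toolpath is (134.95,11.29) → (142.65,61.42) → (127.87,42.85) → (164.10,30.74) → (15.42,60.69) → (8.27,13.01).

Shape 3 is a regular polygon drawn with `<polygon>`. Its stroke #ff0000 means score at S516, F2075. After flipping Y the toolpath is (104.82,31.16) → (119.27,44.51) → (138.05,38.66) → (142.38,19.48) → (127.93,6.13) → (109.15,11.98) → (104.82,31.16), returning to the start.

Shape 4 is a regular polygon drawn with `<polygon>`. Its stroke #ff0000 means score at S516, F2075. After flipping Y the toolpath is (153.66,50.30) → (147.17,37.18) → (139.06,49.36) → (153.66,50.30), returning to the start.

Shape 5 is a cubic bezier drawn with `<path>`. Its stroke #ff0000 means score at S516, F2075. After flipping Y the toolpath is (18.41,36.28) → (26.67,38.54) → (59.02,32.64) → (100.71,25.05) → (137.02,22.28) → (153.19,30.82).

Shape 6 is a regular polygon drawn with `<path>`. Its stroke #ff0000 means score at S516, F2075. After flipping Y the toolpath is (118.31,27.90) → (113.02,22.71) → (107.83,28.00) → (113.12,33.19) → (118.31,27.90), returning to the start.

Shape 7 is a open polyline drawn with `<path>`. Its stroke #ff0000 means score at S516, F2075. After flipping Y the toolpath is (134.83,11.33) → (63.86,60.12) → (13.42,53.11).

; Generated by LaserGRBL
G21
G90
G0 X90.79 Y18.73
M4 S516
G1 X83.83 Y34.83 F2075
G1 X81.03 Y46.61 F2075
G1 X82.42 Y54.05 F2075
G1 X87.98 Y57.17 F2075
G1 X97.71 Y55.95 F2075
M5
G0 X134.95 Y11.29
M4 S516
G1 X142.65 Y61.42 F2075
G1 X127.87 Y42.85 F2075
G1 X164.10 Y30.74 F2075
G1 X15.42 Y60.69 F2075
G1 X8.27 Y13.01 F2075
M5
G0 X104.82 Y31.16
M4 S516
G1 X119.27 Y44.51 F2075
G1 X138.05 Y38.66 F2075
G1 X142.38 Y19.48 F2075
G1 X127.93 Y6.13 F2075
G1 X109.15 Y11.98 F2075
G1 X104.82 Y31.16 F2075
M5
G0 X153.66 Y50.30
M4 S516
G1 X147.17 Y37.18 F2075
G1 X139.06 Y49.36 F2075
G1 X153.66 Y50.30 F2075
M5
G0 X18.41 Y36.28
M4 S516
G1 X26.67 Y38.54 F2075
G1 X59.02 Y32.64 F2075
G1 X100.71 Y25.05 F2075
G1 X137.02 Y22.28 F2075
G1 X153.19 Y30.82 F2075
M5
G0 X118.31 Y27.90
M4 S516
G1 X113.02 Y22.71 F2075
G1 X107.83 Y28.00 F2075
G1 X113.12 Y33.19 F2075
G1 X118.31 Y27.90 F2075
M5
G0 X134.83 Y11.33
M4 S516
G1 X63.86 Y60.12 F2075
G1 X13.42 Y53.11 F2075
M5
G0 X0.00 Y0.00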